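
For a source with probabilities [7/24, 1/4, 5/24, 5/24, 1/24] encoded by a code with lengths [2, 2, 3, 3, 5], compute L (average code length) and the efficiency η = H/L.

Average length L = Σ p_i × l_i = 2.5417 bits
Entropy H = 2.1524 bits
Efficiency η = H/L × 100% = 84.69%


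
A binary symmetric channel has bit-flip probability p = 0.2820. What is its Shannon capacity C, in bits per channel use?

For BSC with error probability p:
C = 1 - H(p) where H(p) is binary entropy
H(0.2820) = -0.2820 × log₂(0.2820) - 0.7180 × log₂(0.7180)
H(p) = 0.8582
C = 1 - 0.8582 = 0.1418 bits/use


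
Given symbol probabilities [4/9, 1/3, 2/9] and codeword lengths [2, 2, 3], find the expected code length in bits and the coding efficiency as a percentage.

Average length L = Σ p_i × l_i = 2.2222 bits
Entropy H = 1.5305 bits
Efficiency η = H/L × 100% = 68.87%


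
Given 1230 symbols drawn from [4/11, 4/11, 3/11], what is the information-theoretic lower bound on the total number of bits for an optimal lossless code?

Entropy H = 1.5726 bits/symbol
Minimum bits = H × n = 1.5726 × 1230
= 1934.33 bits


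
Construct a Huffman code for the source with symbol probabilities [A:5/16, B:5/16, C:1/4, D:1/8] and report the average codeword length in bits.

Huffman tree construction:
Combine smallest probabilities repeatedly
Resulting codes:
  A: 10 (length 2)
  B: 11 (length 2)
  C: 01 (length 2)
  D: 00 (length 2)
Average length = Σ p(s) × length(s) = 2.0000 bits


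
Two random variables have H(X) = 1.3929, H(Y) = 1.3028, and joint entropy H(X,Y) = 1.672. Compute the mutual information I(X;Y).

I(X;Y) = H(X) + H(Y) - H(X,Y)
I(X;Y) = 1.3929 + 1.3028 - 1.672 = 1.0237 bits


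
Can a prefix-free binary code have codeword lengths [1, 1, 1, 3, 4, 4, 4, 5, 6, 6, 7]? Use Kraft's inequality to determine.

Kraft inequality: Σ 2^(-l_i) ≤ 1 for prefix-free code
Calculating: 2^(-1) + 2^(-1) + 2^(-1) + 2^(-3) + 2^(-4) + 2^(-4) + 2^(-4) + 2^(-5) + 2^(-6) + 2^(-6) + 2^(-7)
= 0.5 + 0.5 + 0.5 + 0.125 + 0.0625 + 0.0625 + 0.0625 + 0.03125 + 0.015625 + 0.015625 + 0.0078125
= 1.8828
Since 1.8828 > 1, prefix-free code does not exist


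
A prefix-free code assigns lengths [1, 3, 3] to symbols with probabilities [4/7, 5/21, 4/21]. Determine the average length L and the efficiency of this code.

Average length L = Σ p_i × l_i = 1.8571 bits
Entropy H = 1.4100 bits
Efficiency η = H/L × 100% = 75.92%


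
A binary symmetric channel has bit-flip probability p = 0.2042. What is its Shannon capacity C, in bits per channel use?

For BSC with error probability p:
C = 1 - H(p) where H(p) is binary entropy
H(0.2042) = -0.2042 × log₂(0.2042) - 0.7958 × log₂(0.7958)
H(p) = 0.7302
C = 1 - 0.7302 = 0.2698 bits/use


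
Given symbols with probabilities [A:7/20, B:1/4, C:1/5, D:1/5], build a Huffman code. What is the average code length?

Huffman tree construction:
Combine smallest probabilities repeatedly
Resulting codes:
  A: 11 (length 2)
  B: 10 (length 2)
  C: 00 (length 2)
  D: 01 (length 2)
Average length = Σ p(s) × length(s) = 2.0000 bits


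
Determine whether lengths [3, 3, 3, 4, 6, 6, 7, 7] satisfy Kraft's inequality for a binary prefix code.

Kraft inequality: Σ 2^(-l_i) ≤ 1 for prefix-free code
Calculating: 2^(-3) + 2^(-3) + 2^(-3) + 2^(-4) + 2^(-6) + 2^(-6) + 2^(-7) + 2^(-7)
= 0.125 + 0.125 + 0.125 + 0.0625 + 0.015625 + 0.015625 + 0.0078125 + 0.0078125
= 0.4844
Since 0.4844 ≤ 1, prefix-free code exists


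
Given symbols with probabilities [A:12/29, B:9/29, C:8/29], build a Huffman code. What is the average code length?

Huffman tree construction:
Combine smallest probabilities repeatedly
Resulting codes:
  A: 0 (length 1)
  B: 11 (length 2)
  C: 10 (length 2)
Average length = Σ p(s) × length(s) = 1.5862 bits


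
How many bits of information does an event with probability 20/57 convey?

Information content I(x) = -log₂(p(x))
I = -log₂(20/57) = -log₂(0.3509)
I = 1.5110 bits


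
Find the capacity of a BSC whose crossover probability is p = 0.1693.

For BSC with error probability p:
C = 1 - H(p) where H(p) is binary entropy
H(0.1693) = -0.1693 × log₂(0.1693) - 0.8307 × log₂(0.8307)
H(p) = 0.6561
C = 1 - 0.6561 = 0.3439 bits/use


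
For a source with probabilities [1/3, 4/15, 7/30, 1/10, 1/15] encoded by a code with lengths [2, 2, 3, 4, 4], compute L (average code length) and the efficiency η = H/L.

Average length L = Σ p_i × l_i = 2.5667 bits
Entropy H = 2.1194 bits
Efficiency η = H/L × 100% = 82.57%


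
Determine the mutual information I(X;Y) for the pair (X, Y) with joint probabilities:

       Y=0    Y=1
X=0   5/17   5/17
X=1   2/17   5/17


H(X) = 0.9774, H(Y) = 0.9774, H(X,Y) = 1.9211
I(X;Y) = H(X) + H(Y) - H(X,Y) = 0.0338 bits


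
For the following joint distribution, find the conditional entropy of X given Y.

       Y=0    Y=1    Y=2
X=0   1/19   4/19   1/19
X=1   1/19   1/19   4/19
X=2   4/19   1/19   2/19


H(X|Y) = Σ_y p(y) H(X|Y=y)
  p(Y=0) = 6/19, H(X|Y=0) = 1.2516
  p(Y=1) = 6/19, H(X|Y=1) = 1.2516
  p(Y=2) = 7/19, H(X|Y=2) = 1.3788
H(X|Y) = 0.3158×1.2516 + 0.3158×1.2516 + 0.3684×1.3788 = 1.2985 bits


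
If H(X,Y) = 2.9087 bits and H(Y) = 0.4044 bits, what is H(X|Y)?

Chain rule: H(X,Y) = H(X|Y) + H(Y)
H(X|Y) = H(X,Y) - H(Y) = 2.9087 - 0.4044 = 2.5043 bits


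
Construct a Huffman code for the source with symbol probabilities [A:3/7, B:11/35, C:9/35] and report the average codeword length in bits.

Huffman tree construction:
Combine smallest probabilities repeatedly
Resulting codes:
  A: 0 (length 1)
  B: 11 (length 2)
  C: 10 (length 2)
Average length = Σ p(s) × length(s) = 1.5714 bits


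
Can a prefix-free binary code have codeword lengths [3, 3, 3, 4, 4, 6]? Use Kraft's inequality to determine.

Kraft inequality: Σ 2^(-l_i) ≤ 1 for prefix-free code
Calculating: 2^(-3) + 2^(-3) + 2^(-3) + 2^(-4) + 2^(-4) + 2^(-6)
= 0.125 + 0.125 + 0.125 + 0.0625 + 0.0625 + 0.015625
= 0.5156
Since 0.5156 ≤ 1, prefix-free code exists


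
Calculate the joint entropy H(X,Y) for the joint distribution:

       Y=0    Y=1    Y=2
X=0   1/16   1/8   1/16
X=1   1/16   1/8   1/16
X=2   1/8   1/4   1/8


H(X,Y) = -Σ p(x,y) log₂ p(x,y)
  p(0,0)=1/16: -0.0625 × log₂(0.0625) = 0.2500
  p(0,1)=1/8: -0.1250 × log₂(0.1250) = 0.3750
  p(0,2)=1/16: -0.0625 × log₂(0.0625) = 0.2500
  p(1,0)=1/16: -0.0625 × log₂(0.0625) = 0.2500
  p(1,1)=1/8: -0.1250 × log₂(0.1250) = 0.3750
  p(1,2)=1/16: -0.0625 × log₂(0.0625) = 0.2500
  p(2,0)=1/8: -0.1250 × log₂(0.1250) = 0.3750
  p(2,1)=1/4: -0.2500 × log₂(0.2500) = 0.5000
  p(2,2)=1/8: -0.1250 × log₂(0.1250) = 0.3750
H(X,Y) = 3.0000 bits


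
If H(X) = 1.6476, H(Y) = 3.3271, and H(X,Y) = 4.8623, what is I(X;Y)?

I(X;Y) = H(X) + H(Y) - H(X,Y)
I(X;Y) = 1.6476 + 3.3271 - 4.8623 = 0.1124 bits


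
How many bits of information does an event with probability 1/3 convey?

Information content I(x) = -log₂(p(x))
I = -log₂(1/3) = -log₂(0.3333)
I = 1.5850 bits


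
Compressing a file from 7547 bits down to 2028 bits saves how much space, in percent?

Space savings = (1 - Compressed/Original) × 100%
= (1 - 2028/7547) × 100%
= 73.13%


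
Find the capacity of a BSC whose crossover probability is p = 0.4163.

For BSC with error probability p:
C = 1 - H(p) where H(p) is binary entropy
H(0.4163) = -0.4163 × log₂(0.4163) - 0.5837 × log₂(0.5837)
H(p) = 0.9797
C = 1 - 0.9797 = 0.0203 bits/use


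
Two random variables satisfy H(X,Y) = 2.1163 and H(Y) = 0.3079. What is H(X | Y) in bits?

Chain rule: H(X,Y) = H(X|Y) + H(Y)
H(X|Y) = H(X,Y) - H(Y) = 2.1163 - 0.3079 = 1.8084 bits


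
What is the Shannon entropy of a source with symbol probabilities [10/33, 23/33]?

H(X) = -Σ p(x) log₂ p(x)
  -10/33 × log₂(10/33) = 0.5220
  -23/33 × log₂(23/33) = 0.3630
H(X) = 0.8850 bits


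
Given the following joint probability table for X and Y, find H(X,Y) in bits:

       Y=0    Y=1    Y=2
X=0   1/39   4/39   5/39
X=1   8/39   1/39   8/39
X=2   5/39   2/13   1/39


H(X,Y) = -Σ p(x,y) log₂ p(x,y)
  p(0,0)=1/39: -0.0256 × log₂(0.0256) = 0.1355
  p(0,1)=4/39: -0.1026 × log₂(0.1026) = 0.3370
  p(0,2)=5/39: -0.1282 × log₂(0.1282) = 0.3799
  p(1,0)=8/39: -0.2051 × log₂(0.2051) = 0.4688
  p(1,1)=1/39: -0.0256 × log₂(0.0256) = 0.1355
  p(1,2)=8/39: -0.2051 × log₂(0.2051) = 0.4688
  p(2,0)=5/39: -0.1282 × log₂(0.1282) = 0.3799
  p(2,1)=2/13: -0.1538 × log₂(0.1538) = 0.4155
  p(2,2)=1/39: -0.0256 × log₂(0.0256) = 0.1355
H(X,Y) = 2.8565 bits


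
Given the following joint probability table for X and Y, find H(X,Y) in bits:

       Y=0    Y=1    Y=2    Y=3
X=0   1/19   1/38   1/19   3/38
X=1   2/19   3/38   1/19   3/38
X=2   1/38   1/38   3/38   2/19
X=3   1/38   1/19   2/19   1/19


H(X,Y) = -Σ p(x,y) log₂ p(x,y)
  p(0,0)=1/19: -0.0526 × log₂(0.0526) = 0.2236
  p(0,1)=1/38: -0.0263 × log₂(0.0263) = 0.1381
  p(0,2)=1/19: -0.0526 × log₂(0.0526) = 0.2236
  p(0,3)=3/38: -0.0789 × log₂(0.0789) = 0.2892
  p(1,0)=2/19: -0.1053 × log₂(0.1053) = 0.3419
  p(1,1)=3/38: -0.0789 × log₂(0.0789) = 0.2892
  p(1,2)=1/19: -0.0526 × log₂(0.0526) = 0.2236
  p(1,3)=3/38: -0.0789 × log₂(0.0789) = 0.2892
  p(2,0)=1/38: -0.0263 × log₂(0.0263) = 0.1381
  p(2,1)=1/38: -0.0263 × log₂(0.0263) = 0.1381
  p(2,2)=3/38: -0.0789 × log₂(0.0789) = 0.2892
  p(2,3)=2/19: -0.1053 × log₂(0.1053) = 0.3419
  p(3,0)=1/38: -0.0263 × log₂(0.0263) = 0.1381
  p(3,1)=1/19: -0.0526 × log₂(0.0526) = 0.2236
  p(3,2)=2/19: -0.1053 × log₂(0.1053) = 0.3419
  p(3,3)=1/19: -0.0526 × log₂(0.0526) = 0.2236
H(X,Y) = 3.8527 bits


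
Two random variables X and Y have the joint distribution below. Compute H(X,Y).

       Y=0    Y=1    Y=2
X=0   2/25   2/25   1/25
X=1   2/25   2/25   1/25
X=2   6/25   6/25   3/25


H(X,Y) = -Σ p(x,y) log₂ p(x,y)
  p(0,0)=2/25: -0.0800 × log₂(0.0800) = 0.2915
  p(0,1)=2/25: -0.0800 × log₂(0.0800) = 0.2915
  p(0,2)=1/25: -0.0400 × log₂(0.0400) = 0.1858
  p(1,0)=2/25: -0.0800 × log₂(0.0800) = 0.2915
  p(1,1)=2/25: -0.0800 × log₂(0.0800) = 0.2915
  p(1,2)=1/25: -0.0400 × log₂(0.0400) = 0.1858
  p(2,0)=6/25: -0.2400 × log₂(0.2400) = 0.4941
  p(2,1)=6/25: -0.2400 × log₂(0.2400) = 0.4941
  p(2,2)=3/25: -0.1200 × log₂(0.1200) = 0.3671
H(X,Y) = 2.8929 bits


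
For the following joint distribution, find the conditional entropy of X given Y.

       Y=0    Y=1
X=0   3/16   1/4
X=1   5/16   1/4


H(X|Y) = Σ_y p(y) H(X|Y=y)
  p(Y=0) = 1/2, H(X|Y=0) = 0.9544
  p(Y=1) = 1/2, H(X|Y=1) = 1.0000
H(X|Y) = 0.5000×0.9544 + 0.5000×1.0000 = 0.9772 bits


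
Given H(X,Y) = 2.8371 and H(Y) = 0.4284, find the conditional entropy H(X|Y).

Chain rule: H(X,Y) = H(X|Y) + H(Y)
H(X|Y) = H(X,Y) - H(Y) = 2.8371 - 0.4284 = 2.4087 bits


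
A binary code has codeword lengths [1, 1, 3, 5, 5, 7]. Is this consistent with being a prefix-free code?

Kraft inequality: Σ 2^(-l_i) ≤ 1 for prefix-free code
Calculating: 2^(-1) + 2^(-1) + 2^(-3) + 2^(-5) + 2^(-5) + 2^(-7)
= 0.5 + 0.5 + 0.125 + 0.03125 + 0.03125 + 0.0078125
= 1.1953
Since 1.1953 > 1, prefix-free code does not exist


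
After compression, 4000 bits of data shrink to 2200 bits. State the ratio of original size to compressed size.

Compression ratio = Original / Compressed
= 4000 / 2200 = 1.82:1


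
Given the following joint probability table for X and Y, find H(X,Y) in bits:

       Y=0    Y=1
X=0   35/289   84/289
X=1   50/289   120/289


H(X,Y) = -Σ p(x,y) log₂ p(x,y)
  p(0,0)=35/289: -0.1211 × log₂(0.1211) = 0.3688
  p(0,1)=84/289: -0.2907 × log₂(0.2907) = 0.5181
  p(1,0)=50/289: -0.1730 × log₂(0.1730) = 0.4379
  p(1,1)=120/289: -0.4152 × log₂(0.4152) = 0.5265
H(X,Y) = 1.8514 bits


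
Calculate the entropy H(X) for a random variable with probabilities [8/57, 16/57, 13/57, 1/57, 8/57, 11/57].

H(X) = -Σ p(x) log₂ p(x)
  -8/57 × log₂(8/57) = 0.3976
  -16/57 × log₂(16/57) = 0.5145
  -13/57 × log₂(13/57) = 0.4863
  -1/57 × log₂(1/57) = 0.1023
  -8/57 × log₂(8/57) = 0.3976
  -11/57 × log₂(11/57) = 0.4580
H(X) = 2.3564 bits


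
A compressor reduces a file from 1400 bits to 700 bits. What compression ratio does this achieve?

Compression ratio = Original / Compressed
= 1400 / 700 = 2.00:1


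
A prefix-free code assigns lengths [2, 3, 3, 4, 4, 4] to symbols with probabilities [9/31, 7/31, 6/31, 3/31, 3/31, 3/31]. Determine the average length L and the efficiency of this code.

Average length L = Σ p_i × l_i = 3.0000 bits
Entropy H = 2.4395 bits
Efficiency η = H/L × 100% = 81.32%


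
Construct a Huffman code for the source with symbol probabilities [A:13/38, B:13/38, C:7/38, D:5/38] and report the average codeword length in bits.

Huffman tree construction:
Combine smallest probabilities repeatedly
Resulting codes:
  A: 11 (length 2)
  B: 0 (length 1)
  C: 101 (length 3)
  D: 100 (length 3)
Average length = Σ p(s) × length(s) = 1.9737 bits


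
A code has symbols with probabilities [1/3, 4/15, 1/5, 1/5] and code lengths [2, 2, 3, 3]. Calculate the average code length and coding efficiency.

Average length L = Σ p_i × l_i = 2.4000 bits
Entropy H = 1.9656 bits
Efficiency η = H/L × 100% = 81.90%


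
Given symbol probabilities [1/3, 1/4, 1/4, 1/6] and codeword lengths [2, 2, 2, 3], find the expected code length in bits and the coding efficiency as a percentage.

Average length L = Σ p_i × l_i = 2.1667 bits
Entropy H = 1.9591 bits
Efficiency η = H/L × 100% = 90.42%


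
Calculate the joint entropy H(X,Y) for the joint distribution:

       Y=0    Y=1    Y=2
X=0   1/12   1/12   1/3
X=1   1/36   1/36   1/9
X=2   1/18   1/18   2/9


H(X,Y) = -Σ p(x,y) log₂ p(x,y)
  p(0,0)=1/12: -0.0833 × log₂(0.0833) = 0.2987
  p(0,1)=1/12: -0.0833 × log₂(0.0833) = 0.2987
  p(0,2)=1/3: -0.3333 × log₂(0.3333) = 0.5283
  p(1,0)=1/36: -0.0278 × log₂(0.0278) = 0.1436
  p(1,1)=1/36: -0.0278 × log₂(0.0278) = 0.1436
  p(1,2)=1/9: -0.1111 × log₂(0.1111) = 0.3522
  p(2,0)=1/18: -0.0556 × log₂(0.0556) = 0.2317
  p(2,1)=1/18: -0.0556 × log₂(0.0556) = 0.2317
  p(2,2)=2/9: -0.2222 × log₂(0.2222) = 0.4822
H(X,Y) = 2.7108 bits


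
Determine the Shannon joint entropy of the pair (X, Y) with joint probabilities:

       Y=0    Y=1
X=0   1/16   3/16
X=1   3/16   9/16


H(X,Y) = -Σ p(x,y) log₂ p(x,y)
  p(0,0)=1/16: -0.0625 × log₂(0.0625) = 0.2500
  p(0,1)=3/16: -0.1875 × log₂(0.1875) = 0.4528
  p(1,0)=3/16: -0.1875 × log₂(0.1875) = 0.4528
  p(1,1)=9/16: -0.5625 × log₂(0.5625) = 0.4669
H(X,Y) = 1.6226 bits


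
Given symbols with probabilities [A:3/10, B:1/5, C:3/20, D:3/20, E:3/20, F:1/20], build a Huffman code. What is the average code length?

Huffman tree construction:
Combine smallest probabilities repeatedly
Resulting codes:
  A: 10 (length 2)
  B: 00 (length 2)
  C: 011 (length 3)
  D: 110 (length 3)
  E: 111 (length 3)
  F: 010 (length 3)
Average length = Σ p(s) × length(s) = 2.5000 bits


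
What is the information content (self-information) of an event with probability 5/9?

Information content I(x) = -log₂(p(x))
I = -log₂(5/9) = -log₂(0.5556)
I = 0.8480 bits


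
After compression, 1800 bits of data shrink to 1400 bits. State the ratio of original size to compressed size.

Compression ratio = Original / Compressed
= 1800 / 1400 = 1.29:1


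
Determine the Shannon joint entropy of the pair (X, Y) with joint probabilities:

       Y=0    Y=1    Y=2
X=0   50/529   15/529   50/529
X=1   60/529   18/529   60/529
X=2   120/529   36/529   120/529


H(X,Y) = -Σ p(x,y) log₂ p(x,y)
  p(0,0)=50/529: -0.0945 × log₂(0.0945) = 0.3217
  p(0,1)=15/529: -0.0284 × log₂(0.0284) = 0.1458
  p(0,2)=50/529: -0.0945 × log₂(0.0945) = 0.3217
  p(1,0)=60/529: -0.1134 × log₂(0.1134) = 0.3562
  p(1,1)=18/529: -0.0340 × log₂(0.0340) = 0.1660
  p(1,2)=60/529: -0.1134 × log₂(0.1134) = 0.3562
  p(2,0)=120/529: -0.2268 × log₂(0.2268) = 0.4855
  p(2,1)=36/529: -0.0681 × log₂(0.0681) = 0.2639
  p(2,2)=120/529: -0.2268 × log₂(0.2268) = 0.4855
H(X,Y) = 2.9022 bits


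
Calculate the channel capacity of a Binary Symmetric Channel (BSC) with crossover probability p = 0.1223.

For BSC with error probability p:
C = 1 - H(p) where H(p) is binary entropy
H(0.1223) = -0.1223 × log₂(0.1223) - 0.8777 × log₂(0.8777)
H(p) = 0.5359
C = 1 - 0.5359 = 0.4641 bits/use


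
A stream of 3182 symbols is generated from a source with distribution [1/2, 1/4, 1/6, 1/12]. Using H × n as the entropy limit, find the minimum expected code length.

Entropy H = 1.7296 bits/symbol
Minimum bits = H × n = 1.7296 × 3182
= 5503.50 bits


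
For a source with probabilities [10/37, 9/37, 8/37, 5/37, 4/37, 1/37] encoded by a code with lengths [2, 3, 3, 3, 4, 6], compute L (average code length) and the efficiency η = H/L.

Average length L = Σ p_i × l_i = 2.9189 bits
Entropy H = 2.3619 bits
Efficiency η = H/L × 100% = 80.92%


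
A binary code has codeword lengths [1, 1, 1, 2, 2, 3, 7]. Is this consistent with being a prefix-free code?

Kraft inequality: Σ 2^(-l_i) ≤ 1 for prefix-free code
Calculating: 2^(-1) + 2^(-1) + 2^(-1) + 2^(-2) + 2^(-2) + 2^(-3) + 2^(-7)
= 0.5 + 0.5 + 0.5 + 0.25 + 0.25 + 0.125 + 0.0078125
= 2.1328
Since 2.1328 > 1, prefix-free code does not exist


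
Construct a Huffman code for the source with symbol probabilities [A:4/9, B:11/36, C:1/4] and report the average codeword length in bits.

Huffman tree construction:
Combine smallest probabilities repeatedly
Resulting codes:
  A: 0 (length 1)
  B: 11 (length 2)
  C: 10 (length 2)
Average length = Σ p(s) × length(s) = 1.5556 bits


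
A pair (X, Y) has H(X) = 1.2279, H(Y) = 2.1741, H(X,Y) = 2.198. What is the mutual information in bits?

I(X;Y) = H(X) + H(Y) - H(X,Y)
I(X;Y) = 1.2279 + 2.1741 - 2.198 = 1.204 bits


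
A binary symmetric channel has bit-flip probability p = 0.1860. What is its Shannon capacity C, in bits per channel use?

For BSC with error probability p:
C = 1 - H(p) where H(p) is binary entropy
H(0.1860) = -0.1860 × log₂(0.1860) - 0.8140 × log₂(0.8140)
H(p) = 0.6930
C = 1 - 0.6930 = 0.3070 bits/use


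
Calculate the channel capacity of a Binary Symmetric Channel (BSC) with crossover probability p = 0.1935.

For BSC with error probability p:
C = 1 - H(p) where H(p) is binary entropy
H(0.1935) = -0.1935 × log₂(0.1935) - 0.8065 × log₂(0.8065)
H(p) = 0.7087
C = 1 - 0.7087 = 0.2913 bits/use


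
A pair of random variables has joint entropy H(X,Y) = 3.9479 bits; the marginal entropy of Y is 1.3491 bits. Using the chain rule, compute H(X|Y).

Chain rule: H(X,Y) = H(X|Y) + H(Y)
H(X|Y) = H(X,Y) - H(Y) = 3.9479 - 1.3491 = 2.5988 bits


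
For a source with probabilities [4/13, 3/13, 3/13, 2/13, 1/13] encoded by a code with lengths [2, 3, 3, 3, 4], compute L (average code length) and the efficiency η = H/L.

Average length L = Σ p_i × l_i = 2.7692 bits
Entropy H = 2.1997 bits
Efficiency η = H/L × 100% = 79.43%


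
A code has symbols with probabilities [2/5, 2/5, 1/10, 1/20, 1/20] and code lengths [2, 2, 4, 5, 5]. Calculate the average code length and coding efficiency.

Average length L = Σ p_i × l_i = 2.5000 bits
Entropy H = 1.8219 bits
Efficiency η = H/L × 100% = 72.88%


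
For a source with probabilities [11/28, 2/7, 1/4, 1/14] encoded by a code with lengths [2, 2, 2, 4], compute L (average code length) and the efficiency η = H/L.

Average length L = Σ p_i × l_i = 2.1429 bits
Entropy H = 1.8179 bits
Efficiency η = H/L × 100% = 84.83%


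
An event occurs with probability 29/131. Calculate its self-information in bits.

Information content I(x) = -log₂(p(x))
I = -log₂(29/131) = -log₂(0.2214)
I = 2.1754 bits


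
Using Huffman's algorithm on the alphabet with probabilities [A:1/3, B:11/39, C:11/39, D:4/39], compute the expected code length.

Huffman tree construction:
Combine smallest probabilities repeatedly
Resulting codes:
  A: 11 (length 2)
  B: 01 (length 2)
  C: 10 (length 2)
  D: 00 (length 2)
Average length = Σ p(s) × length(s) = 2.0000 bits


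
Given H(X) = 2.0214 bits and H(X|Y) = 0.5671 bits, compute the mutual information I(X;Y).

I(X;Y) = H(X) - H(X|Y)
I(X;Y) = 2.0214 - 0.5671 = 1.4543 bits


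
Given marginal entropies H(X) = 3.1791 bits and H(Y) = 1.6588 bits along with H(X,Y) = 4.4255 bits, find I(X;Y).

I(X;Y) = H(X) + H(Y) - H(X,Y)
I(X;Y) = 3.1791 + 1.6588 - 4.4255 = 0.4124 bits


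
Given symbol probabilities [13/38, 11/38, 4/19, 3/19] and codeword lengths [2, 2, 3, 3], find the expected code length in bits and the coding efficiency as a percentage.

Average length L = Σ p_i × l_i = 2.3684 bits
Entropy H = 1.9408 bits
Efficiency η = H/L × 100% = 81.95%


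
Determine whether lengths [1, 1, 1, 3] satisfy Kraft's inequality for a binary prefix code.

Kraft inequality: Σ 2^(-l_i) ≤ 1 for prefix-free code
Calculating: 2^(-1) + 2^(-1) + 2^(-1) + 2^(-3)
= 0.5 + 0.5 + 0.5 + 0.125
= 1.6250
Since 1.6250 > 1, prefix-free code does not exist


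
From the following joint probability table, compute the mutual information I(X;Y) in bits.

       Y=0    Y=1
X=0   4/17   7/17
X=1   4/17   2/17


H(X) = 0.9367, H(Y) = 0.9975, H(X,Y) = 1.8727
I(X;Y) = H(X) + H(Y) - H(X,Y) = 0.0615 bits


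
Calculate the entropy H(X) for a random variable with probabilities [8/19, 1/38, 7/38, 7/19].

H(X) = -Σ p(x) log₂ p(x)
  -8/19 × log₂(8/19) = 0.5254
  -1/38 × log₂(1/38) = 0.1381
  -7/38 × log₂(7/38) = 0.4496
  -7/19 × log₂(7/19) = 0.5307
H(X) = 1.6439 bits


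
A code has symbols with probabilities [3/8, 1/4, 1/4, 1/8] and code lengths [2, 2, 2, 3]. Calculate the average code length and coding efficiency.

Average length L = Σ p_i × l_i = 2.1250 bits
Entropy H = 1.9056 bits
Efficiency η = H/L × 100% = 89.68%


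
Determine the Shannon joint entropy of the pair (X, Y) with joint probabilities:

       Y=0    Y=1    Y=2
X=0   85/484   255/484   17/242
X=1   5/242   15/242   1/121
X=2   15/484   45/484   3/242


H(X,Y) = -Σ p(x,y) log₂ p(x,y)
  p(0,0)=85/484: -0.1756 × log₂(0.1756) = 0.4407
  p(0,1)=255/484: -0.5269 × log₂(0.5269) = 0.4871
  p(0,2)=17/242: -0.0702 × log₂(0.0702) = 0.2691
  p(1,0)=5/242: -0.0207 × log₂(0.0207) = 0.1156
  p(1,1)=15/242: -0.0620 × log₂(0.0620) = 0.2487
  p(1,2)=1/121: -0.0083 × log₂(0.0083) = 0.0572
  p(2,0)=15/484: -0.0310 × log₂(0.0310) = 0.1553
  p(2,1)=45/484: -0.0930 × log₂(0.0930) = 0.3186
  p(2,2)=3/242: -0.0124 × log₂(0.0124) = 0.0785
H(X,Y) = 2.1709 bits


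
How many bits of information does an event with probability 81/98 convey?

Information content I(x) = -log₂(p(x))
I = -log₂(81/98) = -log₂(0.8265)
I = 0.2749 bits


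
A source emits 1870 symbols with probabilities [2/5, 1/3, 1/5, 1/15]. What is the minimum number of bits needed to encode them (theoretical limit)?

Entropy H = 1.7819 bits/symbol
Minimum bits = H × n = 1.7819 × 1870
= 3332.22 bits


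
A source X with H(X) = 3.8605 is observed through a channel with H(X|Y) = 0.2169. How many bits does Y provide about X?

I(X;Y) = H(X) - H(X|Y)
I(X;Y) = 3.8605 - 0.2169 = 3.6436 bits


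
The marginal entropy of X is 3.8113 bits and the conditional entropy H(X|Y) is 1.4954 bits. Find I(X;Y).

I(X;Y) = H(X) - H(X|Y)
I(X;Y) = 3.8113 - 1.4954 = 2.3159 bits


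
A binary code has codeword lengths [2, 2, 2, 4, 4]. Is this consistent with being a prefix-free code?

Kraft inequality: Σ 2^(-l_i) ≤ 1 for prefix-free code
Calculating: 2^(-2) + 2^(-2) + 2^(-2) + 2^(-4) + 2^(-4)
= 0.25 + 0.25 + 0.25 + 0.0625 + 0.0625
= 0.8750
Since 0.8750 ≤ 1, prefix-free code exists


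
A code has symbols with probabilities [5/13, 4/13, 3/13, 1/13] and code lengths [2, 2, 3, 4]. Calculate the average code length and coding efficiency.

Average length L = Σ p_i × l_i = 2.3846 bits
Entropy H = 1.8262 bits
Efficiency η = H/L × 100% = 76.58%


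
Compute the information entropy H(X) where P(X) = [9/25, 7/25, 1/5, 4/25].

H(X) = -Σ p(x) log₂ p(x)
  -9/25 × log₂(9/25) = 0.5306
  -7/25 × log₂(7/25) = 0.5142
  -1/5 × log₂(1/5) = 0.4644
  -4/25 × log₂(4/25) = 0.4230
H(X) = 1.9322 bits


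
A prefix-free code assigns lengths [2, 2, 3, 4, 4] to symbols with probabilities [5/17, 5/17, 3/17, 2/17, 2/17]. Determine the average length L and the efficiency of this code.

Average length L = Σ p_i × l_i = 2.6471 bits
Entropy H = 2.2066 bits
Efficiency η = H/L × 100% = 83.36%


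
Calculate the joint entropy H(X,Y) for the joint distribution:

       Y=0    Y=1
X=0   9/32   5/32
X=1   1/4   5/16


H(X,Y) = -Σ p(x,y) log₂ p(x,y)
  p(0,0)=9/32: -0.2812 × log₂(0.2812) = 0.5147
  p(0,1)=5/32: -0.1562 × log₂(0.1562) = 0.4184
  p(1,0)=1/4: -0.2500 × log₂(0.2500) = 0.5000
  p(1,1)=5/16: -0.3125 × log₂(0.3125) = 0.5244
H(X,Y) = 1.9576 bits


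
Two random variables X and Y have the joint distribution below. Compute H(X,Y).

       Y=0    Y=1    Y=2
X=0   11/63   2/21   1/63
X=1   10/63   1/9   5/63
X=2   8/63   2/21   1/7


H(X,Y) = -Σ p(x,y) log₂ p(x,y)
  p(0,0)=11/63: -0.1746 × log₂(0.1746) = 0.4396
  p(0,1)=2/21: -0.0952 × log₂(0.0952) = 0.3231
  p(0,2)=1/63: -0.0159 × log₂(0.0159) = 0.0949
  p(1,0)=10/63: -0.1587 × log₂(0.1587) = 0.4215
  p(1,1)=1/9: -0.1111 × log₂(0.1111) = 0.3522
  p(1,2)=5/63: -0.0794 × log₂(0.0794) = 0.2901
  p(2,0)=8/63: -0.1270 × log₂(0.1270) = 0.3781
  p(2,1)=2/21: -0.0952 × log₂(0.0952) = 0.3231
  p(2,2)=1/7: -0.1429 × log₂(0.1429) = 0.4011
H(X,Y) = 3.0236 bits


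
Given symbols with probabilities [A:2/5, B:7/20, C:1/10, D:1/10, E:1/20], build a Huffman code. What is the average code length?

Huffman tree construction:
Combine smallest probabilities repeatedly
Resulting codes:
  A: 0 (length 1)
  B: 11 (length 2)
  C: 1011 (length 4)
  D: 100 (length 3)
  E: 1010 (length 4)
Average length = Σ p(s) × length(s) = 2.0000 bits


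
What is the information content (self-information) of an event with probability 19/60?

Information content I(x) = -log₂(p(x))
I = -log₂(19/60) = -log₂(0.3167)
I = 1.6590 bits


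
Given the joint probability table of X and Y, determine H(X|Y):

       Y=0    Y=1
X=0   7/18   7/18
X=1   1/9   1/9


H(X|Y) = Σ_y p(y) H(X|Y=y)
  p(Y=0) = 1/2, H(X|Y=0) = 0.7642
  p(Y=1) = 1/2, H(X|Y=1) = 0.7642
H(X|Y) = 0.5000×0.7642 + 0.5000×0.7642 = 0.7642 bits


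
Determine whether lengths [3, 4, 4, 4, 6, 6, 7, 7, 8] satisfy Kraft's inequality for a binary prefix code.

Kraft inequality: Σ 2^(-l_i) ≤ 1 for prefix-free code
Calculating: 2^(-3) + 2^(-4) + 2^(-4) + 2^(-4) + 2^(-6) + 2^(-6) + 2^(-7) + 2^(-7) + 2^(-8)
= 0.125 + 0.0625 + 0.0625 + 0.0625 + 0.015625 + 0.015625 + 0.0078125 + 0.0078125 + 0.00390625
= 0.3633
Since 0.3633 ≤ 1, prefix-free code exists


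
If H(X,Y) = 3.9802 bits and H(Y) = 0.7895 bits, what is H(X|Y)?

Chain rule: H(X,Y) = H(X|Y) + H(Y)
H(X|Y) = H(X,Y) - H(Y) = 3.9802 - 0.7895 = 3.1907 bits


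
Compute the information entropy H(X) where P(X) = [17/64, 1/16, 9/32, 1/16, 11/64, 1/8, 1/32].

H(X) = -Σ p(x) log₂ p(x)
  -17/64 × log₂(17/64) = 0.5080
  -1/16 × log₂(1/16) = 0.2500
  -9/32 × log₂(9/32) = 0.5147
  -1/16 × log₂(1/16) = 0.2500
  -11/64 × log₂(11/64) = 0.4367
  -1/8 × log₂(1/8) = 0.3750
  -1/32 × log₂(1/32) = 0.1562
H(X) = 2.4906 bits


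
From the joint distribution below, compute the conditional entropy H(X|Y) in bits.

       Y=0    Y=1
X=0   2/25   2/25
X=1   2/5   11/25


H(X|Y) = Σ_y p(y) H(X|Y=y)
  p(Y=0) = 12/25, H(X|Y=0) = 0.6500
  p(Y=1) = 13/25, H(X|Y=1) = 0.6194
H(X|Y) = 0.4800×0.6500 + 0.5200×0.6194 = 0.6341 bits


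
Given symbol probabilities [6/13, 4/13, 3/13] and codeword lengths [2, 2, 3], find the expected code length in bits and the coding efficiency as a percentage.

Average length L = Σ p_i × l_i = 2.2308 bits
Entropy H = 1.5262 bits
Efficiency η = H/L × 100% = 68.42%


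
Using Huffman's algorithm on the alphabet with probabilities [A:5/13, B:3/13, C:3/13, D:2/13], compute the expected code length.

Huffman tree construction:
Combine smallest probabilities repeatedly
Resulting codes:
  A: 11 (length 2)
  B: 01 (length 2)
  C: 10 (length 2)
  D: 00 (length 2)
Average length = Σ p(s) × length(s) = 2.0000 bits


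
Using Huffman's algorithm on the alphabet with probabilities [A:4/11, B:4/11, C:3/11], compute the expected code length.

Huffman tree construction:
Combine smallest probabilities repeatedly
Resulting codes:
  A: 11 (length 2)
  B: 0 (length 1)
  C: 10 (length 2)
Average length = Σ p(s) × length(s) = 1.6364 bits


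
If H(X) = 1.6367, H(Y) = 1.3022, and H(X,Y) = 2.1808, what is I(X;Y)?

I(X;Y) = H(X) + H(Y) - H(X,Y)
I(X;Y) = 1.6367 + 1.3022 - 2.1808 = 0.7581 bits


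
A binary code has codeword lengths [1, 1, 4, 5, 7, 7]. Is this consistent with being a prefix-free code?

Kraft inequality: Σ 2^(-l_i) ≤ 1 for prefix-free code
Calculating: 2^(-1) + 2^(-1) + 2^(-4) + 2^(-5) + 2^(-7) + 2^(-7)
= 0.5 + 0.5 + 0.0625 + 0.03125 + 0.0078125 + 0.0078125
= 1.1094
Since 1.1094 > 1, prefix-free code does not exist


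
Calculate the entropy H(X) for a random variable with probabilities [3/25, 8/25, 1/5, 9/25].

H(X) = -Σ p(x) log₂ p(x)
  -3/25 × log₂(3/25) = 0.3671
  -8/25 × log₂(8/25) = 0.5260
  -1/5 × log₂(1/5) = 0.4644
  -9/25 × log₂(9/25) = 0.5306
H(X) = 1.8881 bits


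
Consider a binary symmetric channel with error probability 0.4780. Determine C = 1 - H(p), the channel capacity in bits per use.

For BSC with error probability p:
C = 1 - H(p) where H(p) is binary entropy
H(0.4780) = -0.4780 × log₂(0.4780) - 0.5220 × log₂(0.5220)
H(p) = 0.9986
C = 1 - 0.9986 = 0.0014 bits/use


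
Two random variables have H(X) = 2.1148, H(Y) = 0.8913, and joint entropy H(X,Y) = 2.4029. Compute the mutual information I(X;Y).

I(X;Y) = H(X) + H(Y) - H(X,Y)
I(X;Y) = 2.1148 + 0.8913 - 2.4029 = 0.6032 bits


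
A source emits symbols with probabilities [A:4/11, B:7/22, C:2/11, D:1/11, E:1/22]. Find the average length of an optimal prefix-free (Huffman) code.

Huffman tree construction:
Combine smallest probabilities repeatedly
Resulting codes:
  A: 0 (length 1)
  B: 10 (length 2)
  C: 111 (length 3)
  D: 1101 (length 4)
  E: 1100 (length 4)
Average length = Σ p(s) × length(s) = 2.0909 bits


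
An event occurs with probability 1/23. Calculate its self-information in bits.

Information content I(x) = -log₂(p(x))
I = -log₂(1/23) = -log₂(0.0435)
I = 4.5236 bits


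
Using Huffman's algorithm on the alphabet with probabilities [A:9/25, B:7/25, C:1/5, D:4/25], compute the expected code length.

Huffman tree construction:
Combine smallest probabilities repeatedly
Resulting codes:
  A: 11 (length 2)
  B: 10 (length 2)
  C: 01 (length 2)
  D: 00 (length 2)
Average length = Σ p(s) × length(s) = 2.0000 bits


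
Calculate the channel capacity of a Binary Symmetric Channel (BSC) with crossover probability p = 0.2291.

For BSC with error probability p:
C = 1 - H(p) where H(p) is binary entropy
H(0.2291) = -0.2291 × log₂(0.2291) - 0.7709 × log₂(0.7709)
H(p) = 0.7764
C = 1 - 0.7764 = 0.2236 bits/use


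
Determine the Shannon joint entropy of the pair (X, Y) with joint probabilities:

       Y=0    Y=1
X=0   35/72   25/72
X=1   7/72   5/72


H(X,Y) = -Σ p(x,y) log₂ p(x,y)
  p(0,0)=35/72: -0.4861 × log₂(0.4861) = 0.5059
  p(0,1)=25/72: -0.3472 × log₂(0.3472) = 0.5299
  p(1,0)=7/72: -0.0972 × log₂(0.0972) = 0.3269
  p(1,1)=5/72: -0.0694 × log₂(0.0694) = 0.2672
H(X,Y) = 1.6299 bits


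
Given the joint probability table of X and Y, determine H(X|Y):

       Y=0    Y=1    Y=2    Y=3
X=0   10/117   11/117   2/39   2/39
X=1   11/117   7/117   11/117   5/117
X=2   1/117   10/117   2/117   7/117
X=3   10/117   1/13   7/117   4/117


H(X|Y) = Σ_y p(y) H(X|Y=y)
  p(Y=0) = 32/117, H(X|Y=0) = 1.7346
  p(Y=1) = 37/117, H(X|Y=1) = 1.9810
  p(Y=2) = 2/9, H(X|Y=2) = 1.8076
  p(Y=3) = 22/117, H(X|Y=3) = 1.9698
H(X|Y) = 0.2735×1.7346 + 0.3162×1.9810 + 0.2222×1.8076 + 0.1880×1.9698 = 1.8730 bits


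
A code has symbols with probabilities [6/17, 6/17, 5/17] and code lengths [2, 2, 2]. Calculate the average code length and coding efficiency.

Average length L = Σ p_i × l_i = 2.0000 bits
Entropy H = 1.5799 bits
Efficiency η = H/L × 100% = 78.99%


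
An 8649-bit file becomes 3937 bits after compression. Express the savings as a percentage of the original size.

Space savings = (1 - Compressed/Original) × 100%
= (1 - 3937/8649) × 100%
= 54.48%


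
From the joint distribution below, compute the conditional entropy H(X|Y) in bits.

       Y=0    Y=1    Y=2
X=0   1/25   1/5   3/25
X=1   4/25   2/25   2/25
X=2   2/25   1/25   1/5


H(X|Y) = Σ_y p(y) H(X|Y=y)
  p(Y=0) = 7/25, H(X|Y=0) = 1.3788
  p(Y=1) = 8/25, H(X|Y=1) = 1.2988
  p(Y=2) = 2/5, H(X|Y=2) = 1.4855
H(X|Y) = 0.2800×1.3788 + 0.3200×1.2988 + 0.4000×1.4855 = 1.3959 bits


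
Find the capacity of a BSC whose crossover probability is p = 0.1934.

For BSC with error probability p:
C = 1 - H(p) where H(p) is binary entropy
H(0.1934) = -0.1934 × log₂(0.1934) - 0.8066 × log₂(0.8066)
H(p) = 0.7085
C = 1 - 0.7085 = 0.2915 bits/use


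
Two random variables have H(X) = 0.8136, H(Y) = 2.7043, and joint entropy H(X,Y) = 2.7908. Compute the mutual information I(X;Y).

I(X;Y) = H(X) + H(Y) - H(X,Y)
I(X;Y) = 0.8136 + 2.7043 - 2.7908 = 0.7271 bits


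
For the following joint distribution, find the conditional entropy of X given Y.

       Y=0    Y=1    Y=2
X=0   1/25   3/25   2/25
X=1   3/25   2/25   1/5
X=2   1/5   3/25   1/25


H(X|Y) = Σ_y p(y) H(X|Y=y)
  p(Y=0) = 9/25, H(X|Y=0) = 1.3516
  p(Y=1) = 8/25, H(X|Y=1) = 1.5613
  p(Y=2) = 8/25, H(X|Y=2) = 1.2988
H(X|Y) = 0.3600×1.3516 + 0.3200×1.5613 + 0.3200×1.2988 = 1.4018 bits


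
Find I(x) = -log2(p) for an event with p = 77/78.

Information content I(x) = -log₂(p(x))
I = -log₂(77/78) = -log₂(0.9872)
I = 0.0186 bits


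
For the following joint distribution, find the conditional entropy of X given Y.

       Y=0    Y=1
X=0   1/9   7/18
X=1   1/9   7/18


H(X|Y) = Σ_y p(y) H(X|Y=y)
  p(Y=0) = 2/9, H(X|Y=0) = 1.0000
  p(Y=1) = 7/9, H(X|Y=1) = 1.0000
H(X|Y) = 0.2222×1.0000 + 0.7778×1.0000 = 1.0000 bits


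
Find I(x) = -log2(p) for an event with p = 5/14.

Information content I(x) = -log₂(p(x))
I = -log₂(5/14) = -log₂(0.3571)
I = 1.4854 bits


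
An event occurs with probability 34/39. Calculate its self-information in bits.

Information content I(x) = -log₂(p(x))
I = -log₂(34/39) = -log₂(0.8718)
I = 0.1979 bits


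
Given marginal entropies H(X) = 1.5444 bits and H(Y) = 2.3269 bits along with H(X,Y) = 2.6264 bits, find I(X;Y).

I(X;Y) = H(X) + H(Y) - H(X,Y)
I(X;Y) = 1.5444 + 2.3269 - 2.6264 = 1.2449 bits


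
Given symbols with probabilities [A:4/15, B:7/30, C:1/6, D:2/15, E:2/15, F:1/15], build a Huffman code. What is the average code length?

Huffman tree construction:
Combine smallest probabilities repeatedly
Resulting codes:
  A: 10 (length 2)
  B: 01 (length 2)
  C: 111 (length 3)
  D: 001 (length 3)
  E: 110 (length 3)
  F: 000 (length 3)
Average length = Σ p(s) × length(s) = 2.5000 bits


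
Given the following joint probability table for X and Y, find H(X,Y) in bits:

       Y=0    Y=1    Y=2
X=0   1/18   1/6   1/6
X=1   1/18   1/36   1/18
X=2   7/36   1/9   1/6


H(X,Y) = -Σ p(x,y) log₂ p(x,y)
  p(0,0)=1/18: -0.0556 × log₂(0.0556) = 0.2317
  p(0,1)=1/6: -0.1667 × log₂(0.1667) = 0.4308
  p(0,2)=1/6: -0.1667 × log₂(0.1667) = 0.4308
  p(1,0)=1/18: -0.0556 × log₂(0.0556) = 0.2317
  p(1,1)=1/36: -0.0278 × log₂(0.0278) = 0.1436
  p(1,2)=1/18: -0.0556 × log₂(0.0556) = 0.2317
  p(2,0)=7/36: -0.1944 × log₂(0.1944) = 0.4594
  p(2,1)=1/9: -0.1111 × log₂(0.1111) = 0.3522
  p(2,2)=1/6: -0.1667 × log₂(0.1667) = 0.4308
H(X,Y) = 2.9427 bits


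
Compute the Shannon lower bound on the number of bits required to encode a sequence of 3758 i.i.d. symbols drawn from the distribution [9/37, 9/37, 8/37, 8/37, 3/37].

Entropy H = 2.2415 bits/symbol
Minimum bits = H × n = 2.2415 × 3758
= 8423.63 bits


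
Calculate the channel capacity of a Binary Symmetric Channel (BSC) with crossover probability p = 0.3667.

For BSC with error probability p:
C = 1 - H(p) where H(p) is binary entropy
H(0.3667) = -0.3667 × log₂(0.3667) - 0.6333 × log₂(0.6333)
H(p) = 0.9481
C = 1 - 0.9481 = 0.0519 bits/use


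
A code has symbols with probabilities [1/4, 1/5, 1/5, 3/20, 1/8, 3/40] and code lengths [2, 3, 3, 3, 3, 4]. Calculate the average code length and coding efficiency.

Average length L = Σ p_i × l_i = 2.8250 bits
Entropy H = 2.4946 bits
Efficiency η = H/L × 100% = 88.30%


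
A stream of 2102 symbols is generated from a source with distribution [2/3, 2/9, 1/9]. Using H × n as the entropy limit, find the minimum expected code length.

Entropy H = 1.2244 bits/symbol
Minimum bits = H × n = 1.2244 × 2102
= 2573.68 bits


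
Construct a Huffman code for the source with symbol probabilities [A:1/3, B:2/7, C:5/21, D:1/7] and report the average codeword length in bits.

Huffman tree construction:
Combine smallest probabilities repeatedly
Resulting codes:
  A: 11 (length 2)
  B: 10 (length 2)
  C: 01 (length 2)
  D: 00 (length 2)
Average length = Σ p(s) × length(s) = 2.0000 bits


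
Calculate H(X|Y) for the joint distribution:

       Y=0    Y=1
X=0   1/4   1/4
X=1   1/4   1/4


H(X|Y) = Σ_y p(y) H(X|Y=y)
  p(Y=0) = 1/2, H(X|Y=0) = 1.0000
  p(Y=1) = 1/2, H(X|Y=1) = 1.0000
H(X|Y) = 0.5000×1.0000 + 0.5000×1.0000 = 1.0000 bits


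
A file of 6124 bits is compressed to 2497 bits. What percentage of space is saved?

Space savings = (1 - Compressed/Original) × 100%
= (1 - 2497/6124) × 100%
= 59.23%


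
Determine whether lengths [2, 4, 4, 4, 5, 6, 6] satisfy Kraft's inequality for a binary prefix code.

Kraft inequality: Σ 2^(-l_i) ≤ 1 for prefix-free code
Calculating: 2^(-2) + 2^(-4) + 2^(-4) + 2^(-4) + 2^(-5) + 2^(-6) + 2^(-6)
= 0.25 + 0.0625 + 0.0625 + 0.0625 + 0.03125 + 0.015625 + 0.015625
= 0.5000
Since 0.5000 ≤ 1, prefix-free code exists


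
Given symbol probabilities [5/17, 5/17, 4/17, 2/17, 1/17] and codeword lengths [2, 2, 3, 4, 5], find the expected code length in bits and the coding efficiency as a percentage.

Average length L = Σ p_i × l_i = 2.6471 bits
Entropy H = 2.1334 bits
Efficiency η = H/L × 100% = 80.59%


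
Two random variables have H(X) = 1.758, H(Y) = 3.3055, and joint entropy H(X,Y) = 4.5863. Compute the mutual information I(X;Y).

I(X;Y) = H(X) + H(Y) - H(X,Y)
I(X;Y) = 1.758 + 3.3055 - 4.5863 = 0.4772 bits


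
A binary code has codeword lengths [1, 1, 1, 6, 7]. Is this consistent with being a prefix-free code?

Kraft inequality: Σ 2^(-l_i) ≤ 1 for prefix-free code
Calculating: 2^(-1) + 2^(-1) + 2^(-1) + 2^(-6) + 2^(-7)
= 0.5 + 0.5 + 0.5 + 0.015625 + 0.0078125
= 1.5234
Since 1.5234 > 1, prefix-free code does not exist


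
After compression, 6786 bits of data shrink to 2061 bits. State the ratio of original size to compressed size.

Compression ratio = Original / Compressed
= 6786 / 2061 = 3.29:1


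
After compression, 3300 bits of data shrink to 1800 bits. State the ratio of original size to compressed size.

Compression ratio = Original / Compressed
= 3300 / 1800 = 1.83:1


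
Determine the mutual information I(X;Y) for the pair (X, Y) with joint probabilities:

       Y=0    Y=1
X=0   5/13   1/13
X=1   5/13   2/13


H(X) = 0.9957, H(Y) = 0.7793, H(X,Y) = 1.7605
I(X;Y) = H(X) + H(Y) - H(X,Y) = 0.0146 bits


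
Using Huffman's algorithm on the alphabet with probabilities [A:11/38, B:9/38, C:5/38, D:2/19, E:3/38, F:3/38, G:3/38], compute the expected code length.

Huffman tree construction:
Combine smallest probabilities repeatedly
Resulting codes:
  A: 10 (length 2)
  B: 01 (length 2)
  C: 110 (length 3)
  D: 001 (length 3)
  E: 1110 (length 4)
  F: 1111 (length 4)
  G: 000 (length 3)
Average length = Σ p(s) × length(s) = 2.6316 bits
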